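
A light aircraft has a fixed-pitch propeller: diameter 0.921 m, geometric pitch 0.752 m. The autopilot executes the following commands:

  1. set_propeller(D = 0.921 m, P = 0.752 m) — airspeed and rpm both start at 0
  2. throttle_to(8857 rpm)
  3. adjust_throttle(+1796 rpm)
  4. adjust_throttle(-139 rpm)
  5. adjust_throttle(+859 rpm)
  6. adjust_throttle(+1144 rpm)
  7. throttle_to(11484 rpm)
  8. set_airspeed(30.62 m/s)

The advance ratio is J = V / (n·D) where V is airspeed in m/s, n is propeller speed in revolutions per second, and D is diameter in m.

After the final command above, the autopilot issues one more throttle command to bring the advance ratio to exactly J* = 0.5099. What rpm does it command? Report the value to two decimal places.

rpm = 3912.12

set_propeller: D = 0.921 m, P = 0.752 m (p = P/D = 0.816504); state ← (V=0, rpm=0)
throttle_to(8857): rpm ← 8857
adjust_throttle(+1796): rpm ← 8857 +1796 = 10653
adjust_throttle(-139): rpm ← 10653 -139 = 10514
adjust_throttle(+859): rpm ← 10514 +859 = 11373
adjust_throttle(+1144): rpm ← 11373 +1144 = 12517
throttle_to(11484): rpm ← 11484
set_airspeed(30.62): V ← 30.62 m/s
final state: V = 30.62 m/s, rpm = 11484 → n = rpm/60 = 191.400000 rev/s
target J* = 0.5099; solve J* = V/(n·D) for n: n = V/(J*·D) = 30.62/(0.5099 × 0.921) = 65.201944 rev/s
rpm = 60·n = 3912.116638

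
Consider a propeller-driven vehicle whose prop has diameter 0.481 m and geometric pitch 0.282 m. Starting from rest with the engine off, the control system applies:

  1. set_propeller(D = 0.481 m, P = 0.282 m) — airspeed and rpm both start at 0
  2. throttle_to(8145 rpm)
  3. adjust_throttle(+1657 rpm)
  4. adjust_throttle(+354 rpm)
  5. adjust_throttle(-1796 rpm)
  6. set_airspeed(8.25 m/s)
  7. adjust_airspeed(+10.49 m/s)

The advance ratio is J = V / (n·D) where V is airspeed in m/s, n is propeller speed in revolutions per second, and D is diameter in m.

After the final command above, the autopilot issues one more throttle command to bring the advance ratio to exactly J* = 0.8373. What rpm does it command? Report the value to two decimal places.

set_propeller: D = 0.481 m, P = 0.282 m (p = P/D = 0.586279); state ← (V=0, rpm=0)
throttle_to(8145): rpm ← 8145
adjust_throttle(+1657): rpm ← 8145 +1657 = 9802
adjust_throttle(+354): rpm ← 9802 +354 = 10156
adjust_throttle(-1796): rpm ← 10156 -1796 = 8360
set_airspeed(8.25): V ← 8.25 m/s
adjust_airspeed(+10.49): V ← 8.25 +10.49 = 18.74 m/s
final state: V = 18.74 m/s, rpm = 8360 → n = rpm/60 = 139.333333 rev/s
target J* = 0.8373; solve J* = V/(n·D) for n: n = V/(J*·D) = 18.74/(0.8373 × 0.481) = 46.531111 rev/s
rpm = 60·n = 2791.866640

rpm = 2791.87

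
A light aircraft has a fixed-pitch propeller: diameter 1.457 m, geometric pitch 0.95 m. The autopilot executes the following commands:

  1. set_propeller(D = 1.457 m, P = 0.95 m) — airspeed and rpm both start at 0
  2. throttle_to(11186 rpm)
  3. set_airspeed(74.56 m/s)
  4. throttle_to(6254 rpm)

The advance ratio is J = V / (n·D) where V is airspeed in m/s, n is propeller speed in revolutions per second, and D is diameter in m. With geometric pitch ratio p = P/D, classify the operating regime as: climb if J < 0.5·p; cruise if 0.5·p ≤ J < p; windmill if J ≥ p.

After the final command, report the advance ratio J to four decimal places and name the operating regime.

J = 0.4910, regime = cruise

set_propeller: D = 1.457 m, P = 0.95 m (p = P/D = 0.652025); state ← (V=0, rpm=0)
throttle_to(11186): rpm ← 11186
set_airspeed(74.56): V ← 74.56 m/s
throttle_to(6254): rpm ← 6254
final state: V = 74.56 m/s, rpm = 6254 → n = rpm/60 = 104.233333 rev/s
J = V / (n·D) = 74.56 / (104.233333 × 1.457) = 0.490953
regime bands: climb J<0.3260 | cruise [0.3260, 0.6520) | windmill J≥0.6520
J = 0.4910 → cruise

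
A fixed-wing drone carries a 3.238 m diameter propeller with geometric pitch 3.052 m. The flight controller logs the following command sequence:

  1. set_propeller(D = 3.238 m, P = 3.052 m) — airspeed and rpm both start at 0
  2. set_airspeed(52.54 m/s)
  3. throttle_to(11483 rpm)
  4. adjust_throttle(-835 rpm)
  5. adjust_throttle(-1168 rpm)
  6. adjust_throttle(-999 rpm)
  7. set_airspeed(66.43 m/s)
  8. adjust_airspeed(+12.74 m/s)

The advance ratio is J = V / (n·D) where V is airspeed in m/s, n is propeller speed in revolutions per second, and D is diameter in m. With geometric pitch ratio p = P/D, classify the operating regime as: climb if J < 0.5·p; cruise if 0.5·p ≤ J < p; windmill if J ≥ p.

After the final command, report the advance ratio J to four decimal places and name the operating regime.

J = 0.1730, regime = climb

set_propeller: D = 3.238 m, P = 3.052 m (p = P/D = 0.942557); state ← (V=0, rpm=0)
set_airspeed(52.54): V ← 52.54 m/s
throttle_to(11483): rpm ← 11483
adjust_throttle(-835): rpm ← 11483 -835 = 10648
adjust_throttle(-1168): rpm ← 10648 -1168 = 9480
adjust_throttle(-999): rpm ← 9480 -999 = 8481
set_airspeed(66.43): V ← 66.43 m/s
adjust_airspeed(+12.74): V ← 66.43 +12.74 = 79.17 m/s
final state: V = 79.17 m/s, rpm = 8481 → n = rpm/60 = 141.350000 rev/s
J = V / (n·D) = 79.17 / (141.350000 × 3.238) = 0.172977
regime bands: climb J<0.4713 | cruise [0.4713, 0.9426) | windmill J≥0.9426
J = 0.1730 → climb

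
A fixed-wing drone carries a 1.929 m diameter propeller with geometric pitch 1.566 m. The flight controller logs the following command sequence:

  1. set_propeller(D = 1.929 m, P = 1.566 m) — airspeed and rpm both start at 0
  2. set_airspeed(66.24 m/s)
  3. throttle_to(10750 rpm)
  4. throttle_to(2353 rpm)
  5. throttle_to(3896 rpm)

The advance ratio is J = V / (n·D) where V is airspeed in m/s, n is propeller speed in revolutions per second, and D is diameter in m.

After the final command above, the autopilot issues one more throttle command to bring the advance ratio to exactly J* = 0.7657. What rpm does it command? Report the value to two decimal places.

rpm = 2690.80

set_propeller: D = 1.929 m, P = 1.566 m (p = P/D = 0.811820); state ← (V=0, rpm=0)
set_airspeed(66.24): V ← 66.24 m/s
throttle_to(10750): rpm ← 10750
throttle_to(2353): rpm ← 2353
throttle_to(3896): rpm ← 3896
final state: V = 66.24 m/s, rpm = 3896 → n = rpm/60 = 64.933333 rev/s
target J* = 0.7657; solve J* = V/(n·D) for n: n = V/(J*·D) = 66.24/(0.7657 × 1.929) = 44.846592 rev/s
rpm = 60·n = 2690.795542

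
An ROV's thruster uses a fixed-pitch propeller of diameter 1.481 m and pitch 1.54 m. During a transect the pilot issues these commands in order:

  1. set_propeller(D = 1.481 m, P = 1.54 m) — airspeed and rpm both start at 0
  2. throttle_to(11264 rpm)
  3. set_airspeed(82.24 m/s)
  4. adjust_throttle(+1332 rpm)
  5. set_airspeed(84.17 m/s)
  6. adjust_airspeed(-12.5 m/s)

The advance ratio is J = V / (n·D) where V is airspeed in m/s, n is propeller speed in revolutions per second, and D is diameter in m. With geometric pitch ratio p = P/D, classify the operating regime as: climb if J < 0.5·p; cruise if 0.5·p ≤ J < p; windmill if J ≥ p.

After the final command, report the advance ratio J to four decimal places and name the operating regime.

J = 0.2305, regime = climb

set_propeller: D = 1.481 m, P = 1.54 m (p = P/D = 1.039838); state ← (V=0, rpm=0)
throttle_to(11264): rpm ← 11264
set_airspeed(82.24): V ← 82.24 m/s
adjust_throttle(+1332): rpm ← 11264 +1332 = 12596
set_airspeed(84.17): V ← 84.17 m/s
adjust_airspeed(-12.5): V ← 84.17 -12.5 = 71.67 m/s
final state: V = 71.67 m/s, rpm = 12596 → n = rpm/60 = 209.933333 rev/s
J = V / (n·D) = 71.67 / (209.933333 × 1.481) = 0.230516
regime bands: climb J<0.5199 | cruise [0.5199, 1.0398) | windmill J≥1.0398
J = 0.2305 → climb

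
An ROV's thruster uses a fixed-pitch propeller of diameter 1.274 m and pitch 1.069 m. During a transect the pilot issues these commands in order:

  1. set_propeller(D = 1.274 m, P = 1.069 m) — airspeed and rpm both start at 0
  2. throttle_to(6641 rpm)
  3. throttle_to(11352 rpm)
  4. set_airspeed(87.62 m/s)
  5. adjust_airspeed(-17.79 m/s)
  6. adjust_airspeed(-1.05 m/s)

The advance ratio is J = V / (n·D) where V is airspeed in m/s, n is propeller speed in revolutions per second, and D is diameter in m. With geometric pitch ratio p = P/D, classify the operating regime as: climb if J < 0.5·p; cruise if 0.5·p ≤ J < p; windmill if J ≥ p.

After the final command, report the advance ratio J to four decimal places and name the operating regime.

set_propeller: D = 1.274 m, P = 1.069 m (p = P/D = 0.839089); state ← (V=0, rpm=0)
throttle_to(6641): rpm ← 6641
throttle_to(11352): rpm ← 11352
set_airspeed(87.62): V ← 87.62 m/s
adjust_airspeed(-17.79): V ← 87.62 -17.79 = 69.83 m/s
adjust_airspeed(-1.05): V ← 69.83 -1.05 = 68.78 m/s
final state: V = 68.78 m/s, rpm = 11352 → n = rpm/60 = 189.200000 rev/s
J = V / (n·D) = 68.78 / (189.200000 × 1.274) = 0.285346
regime bands: climb J<0.4195 | cruise [0.4195, 0.8391) | windmill J≥0.8391
J = 0.2853 → climb

J = 0.2853, regime = climb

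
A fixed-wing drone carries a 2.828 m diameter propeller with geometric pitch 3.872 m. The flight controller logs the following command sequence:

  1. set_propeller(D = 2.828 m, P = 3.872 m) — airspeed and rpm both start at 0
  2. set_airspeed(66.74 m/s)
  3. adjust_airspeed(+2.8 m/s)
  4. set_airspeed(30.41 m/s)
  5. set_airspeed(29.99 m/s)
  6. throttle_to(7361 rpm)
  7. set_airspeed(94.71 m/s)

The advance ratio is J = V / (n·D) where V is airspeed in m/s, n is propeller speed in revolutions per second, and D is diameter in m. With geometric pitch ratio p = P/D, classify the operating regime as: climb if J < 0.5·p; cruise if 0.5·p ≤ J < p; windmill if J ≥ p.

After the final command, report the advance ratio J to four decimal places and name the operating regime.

J = 0.2730, regime = climb

set_propeller: D = 2.828 m, P = 3.872 m (p = P/D = 1.369165); state ← (V=0, rpm=0)
set_airspeed(66.74): V ← 66.74 m/s
adjust_airspeed(+2.8): V ← 66.74 +2.8 = 69.54 m/s
set_airspeed(30.41): V ← 30.41 m/s
set_airspeed(29.99): V ← 29.99 m/s
throttle_to(7361): rpm ← 7361
set_airspeed(94.71): V ← 94.71 m/s
final state: V = 94.71 m/s, rpm = 7361 → n = rpm/60 = 122.683333 rev/s
J = V / (n·D) = 94.71 / (122.683333 × 2.828) = 0.272980
regime bands: climb J<0.6846 | cruise [0.6846, 1.3692) | windmill J≥1.3692
J = 0.2730 → climb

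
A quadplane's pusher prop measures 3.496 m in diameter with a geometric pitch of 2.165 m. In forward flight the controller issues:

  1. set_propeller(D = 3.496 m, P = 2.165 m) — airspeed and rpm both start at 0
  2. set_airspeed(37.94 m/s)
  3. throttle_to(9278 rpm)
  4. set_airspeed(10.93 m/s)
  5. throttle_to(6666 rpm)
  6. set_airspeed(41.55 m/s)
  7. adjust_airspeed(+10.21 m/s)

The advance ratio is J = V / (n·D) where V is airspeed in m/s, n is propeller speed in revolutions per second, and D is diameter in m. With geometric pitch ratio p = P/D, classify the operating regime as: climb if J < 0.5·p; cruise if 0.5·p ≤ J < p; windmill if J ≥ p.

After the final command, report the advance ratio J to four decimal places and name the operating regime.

J = 0.1333, regime = climb

set_propeller: D = 3.496 m, P = 2.165 m (p = P/D = 0.619279); state ← (V=0, rpm=0)
set_airspeed(37.94): V ← 37.94 m/s
throttle_to(9278): rpm ← 9278
set_airspeed(10.93): V ← 10.93 m/s
throttle_to(6666): rpm ← 6666
set_airspeed(41.55): V ← 41.55 m/s
adjust_airspeed(+10.21): V ← 41.55 +10.21 = 51.76 m/s
final state: V = 51.76 m/s, rpm = 6666 → n = rpm/60 = 111.100000 rev/s
J = V / (n·D) = 51.76 / (111.100000 × 3.496) = 0.133263
regime bands: climb J<0.3096 | cruise [0.3096, 0.6193) | windmill J≥0.6193
J = 0.1333 → climb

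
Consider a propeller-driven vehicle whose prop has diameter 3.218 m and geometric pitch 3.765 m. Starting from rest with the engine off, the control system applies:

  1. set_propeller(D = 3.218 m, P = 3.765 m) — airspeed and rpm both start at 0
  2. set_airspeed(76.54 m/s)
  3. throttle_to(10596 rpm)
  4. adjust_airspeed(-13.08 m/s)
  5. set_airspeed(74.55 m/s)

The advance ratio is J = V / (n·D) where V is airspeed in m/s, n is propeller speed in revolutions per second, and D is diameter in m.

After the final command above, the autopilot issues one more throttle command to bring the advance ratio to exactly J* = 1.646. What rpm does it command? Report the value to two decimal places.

set_propeller: D = 3.218 m, P = 3.765 m (p = P/D = 1.169981); state ← (V=0, rpm=0)
set_airspeed(76.54): V ← 76.54 m/s
throttle_to(10596): rpm ← 10596
adjust_airspeed(-13.08): V ← 76.54 -13.08 = 63.46 m/s
set_airspeed(74.55): V ← 74.55 m/s
final state: V = 74.55 m/s, rpm = 10596 → n = rpm/60 = 176.600000 rev/s
target J* = 1.646; solve J* = V/(n·D) for n: n = V/(J*·D) = 74.55/(1.646 × 3.218) = 14.074461 rev/s
rpm = 60·n = 844.467670

rpm = 844.47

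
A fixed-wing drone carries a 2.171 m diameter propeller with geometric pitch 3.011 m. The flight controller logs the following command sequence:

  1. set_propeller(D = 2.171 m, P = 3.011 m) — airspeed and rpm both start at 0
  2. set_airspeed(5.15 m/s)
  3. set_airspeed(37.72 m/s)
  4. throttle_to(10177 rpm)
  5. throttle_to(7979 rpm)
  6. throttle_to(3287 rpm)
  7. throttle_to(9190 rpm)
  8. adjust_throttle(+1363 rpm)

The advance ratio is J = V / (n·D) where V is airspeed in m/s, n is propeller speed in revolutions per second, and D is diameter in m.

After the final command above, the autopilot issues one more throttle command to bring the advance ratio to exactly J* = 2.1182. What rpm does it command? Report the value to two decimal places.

rpm = 492.15

set_propeller: D = 2.171 m, P = 3.011 m (p = P/D = 1.386918); state ← (V=0, rpm=0)
set_airspeed(5.15): V ← 5.15 m/s
set_airspeed(37.72): V ← 37.72 m/s
throttle_to(10177): rpm ← 10177
throttle_to(7979): rpm ← 7979
throttle_to(3287): rpm ← 3287
throttle_to(9190): rpm ← 9190
adjust_throttle(+1363): rpm ← 9190 +1363 = 10553
final state: V = 37.72 m/s, rpm = 10553 → n = rpm/60 = 175.883333 rev/s
target J* = 2.1182; solve J* = V/(n·D) for n: n = V/(J*·D) = 37.72/(2.1182 × 2.171) = 8.202475 rev/s
rpm = 60·n = 492.148479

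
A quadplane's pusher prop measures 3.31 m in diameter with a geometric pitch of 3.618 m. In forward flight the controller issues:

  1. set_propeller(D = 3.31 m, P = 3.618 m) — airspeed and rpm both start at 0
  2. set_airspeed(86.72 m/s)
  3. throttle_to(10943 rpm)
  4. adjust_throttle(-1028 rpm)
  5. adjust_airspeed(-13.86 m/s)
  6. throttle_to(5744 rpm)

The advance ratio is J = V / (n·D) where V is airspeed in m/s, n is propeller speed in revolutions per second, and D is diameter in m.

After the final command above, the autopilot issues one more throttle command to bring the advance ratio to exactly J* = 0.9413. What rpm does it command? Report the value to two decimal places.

rpm = 1403.09

set_propeller: D = 3.31 m, P = 3.618 m (p = P/D = 1.093051); state ← (V=0, rpm=0)
set_airspeed(86.72): V ← 86.72 m/s
throttle_to(10943): rpm ← 10943
adjust_throttle(-1028): rpm ← 10943 -1028 = 9915
adjust_airspeed(-13.86): V ← 86.72 -13.86 = 72.86 m/s
throttle_to(5744): rpm ← 5744
final state: V = 72.86 m/s, rpm = 5744 → n = rpm/60 = 95.733333 rev/s
target J* = 0.9413; solve J* = V/(n·D) for n: n = V/(J*·D) = 72.86/(0.9413 × 3.31) = 23.384771 rev/s
rpm = 60·n = 1403.086238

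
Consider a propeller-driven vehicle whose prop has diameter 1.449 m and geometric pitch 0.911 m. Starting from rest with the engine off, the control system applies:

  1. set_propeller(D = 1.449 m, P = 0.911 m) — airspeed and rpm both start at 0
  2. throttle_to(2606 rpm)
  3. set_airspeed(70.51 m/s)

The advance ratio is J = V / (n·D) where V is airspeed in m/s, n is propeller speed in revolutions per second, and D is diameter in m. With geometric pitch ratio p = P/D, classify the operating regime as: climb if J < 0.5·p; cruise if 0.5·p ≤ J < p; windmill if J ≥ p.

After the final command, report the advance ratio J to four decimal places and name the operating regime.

J = 1.1204, regime = windmill

set_propeller: D = 1.449 m, P = 0.911 m (p = P/D = 0.628709); state ← (V=0, rpm=0)
throttle_to(2606): rpm ← 2606
set_airspeed(70.51): V ← 70.51 m/s
final state: V = 70.51 m/s, rpm = 2606 → n = rpm/60 = 43.433333 rev/s
J = V / (n·D) = 70.51 / (43.433333 × 1.449) = 1.120364
regime bands: climb J<0.3144 | cruise [0.3144, 0.6287) | windmill J≥0.6287
J = 1.1204 → windmill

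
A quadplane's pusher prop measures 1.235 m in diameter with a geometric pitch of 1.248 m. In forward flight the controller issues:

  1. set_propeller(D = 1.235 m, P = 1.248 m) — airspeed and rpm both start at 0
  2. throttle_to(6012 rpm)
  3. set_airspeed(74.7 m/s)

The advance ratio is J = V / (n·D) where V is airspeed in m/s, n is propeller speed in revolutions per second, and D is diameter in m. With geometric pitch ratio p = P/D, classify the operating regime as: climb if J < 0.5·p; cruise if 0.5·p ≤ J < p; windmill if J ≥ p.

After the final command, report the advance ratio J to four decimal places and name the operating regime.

set_propeller: D = 1.235 m, P = 1.248 m (p = P/D = 1.010526); state ← (V=0, rpm=0)
throttle_to(6012): rpm ← 6012
set_airspeed(74.7): V ← 74.7 m/s
final state: V = 74.7 m/s, rpm = 6012 → n = rpm/60 = 100.200000 rev/s
J = V / (n·D) = 74.7 / (100.200000 × 1.235) = 0.603651
regime bands: climb J<0.5053 | cruise [0.5053, 1.0105) | windmill J≥1.0105
J = 0.6037 → cruise

J = 0.6037, regime = cruise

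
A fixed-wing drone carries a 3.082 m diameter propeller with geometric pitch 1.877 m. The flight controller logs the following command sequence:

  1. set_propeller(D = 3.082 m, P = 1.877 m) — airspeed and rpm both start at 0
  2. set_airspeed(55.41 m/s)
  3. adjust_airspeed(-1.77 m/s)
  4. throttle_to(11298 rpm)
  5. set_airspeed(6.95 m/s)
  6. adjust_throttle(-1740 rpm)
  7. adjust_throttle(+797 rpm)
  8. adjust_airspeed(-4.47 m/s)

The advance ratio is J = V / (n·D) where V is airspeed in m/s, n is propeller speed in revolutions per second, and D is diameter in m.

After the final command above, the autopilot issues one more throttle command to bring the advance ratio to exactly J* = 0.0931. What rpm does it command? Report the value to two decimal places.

set_propeller: D = 3.082 m, P = 1.877 m (p = P/D = 0.609020); state ← (V=0, rpm=0)
set_airspeed(55.41): V ← 55.41 m/s
adjust_airspeed(-1.77): V ← 55.41 -1.77 = 53.64 m/s
throttle_to(11298): rpm ← 11298
set_airspeed(6.95): V ← 6.95 m/s
adjust_throttle(-1740): rpm ← 11298 -1740 = 9558
adjust_throttle(+797): rpm ← 9558 +797 = 10355
adjust_airspeed(-4.47): V ← 6.95 -4.47 = 2.48 m/s
final state: V = 2.48 m/s, rpm = 10355 → n = rpm/60 = 172.583333 rev/s
target J* = 0.0931; solve J* = V/(n·D) for n: n = V/(J*·D) = 2.48/(0.0931 × 3.082) = 8.643097 rev/s
rpm = 60·n = 518.585794

rpm = 518.59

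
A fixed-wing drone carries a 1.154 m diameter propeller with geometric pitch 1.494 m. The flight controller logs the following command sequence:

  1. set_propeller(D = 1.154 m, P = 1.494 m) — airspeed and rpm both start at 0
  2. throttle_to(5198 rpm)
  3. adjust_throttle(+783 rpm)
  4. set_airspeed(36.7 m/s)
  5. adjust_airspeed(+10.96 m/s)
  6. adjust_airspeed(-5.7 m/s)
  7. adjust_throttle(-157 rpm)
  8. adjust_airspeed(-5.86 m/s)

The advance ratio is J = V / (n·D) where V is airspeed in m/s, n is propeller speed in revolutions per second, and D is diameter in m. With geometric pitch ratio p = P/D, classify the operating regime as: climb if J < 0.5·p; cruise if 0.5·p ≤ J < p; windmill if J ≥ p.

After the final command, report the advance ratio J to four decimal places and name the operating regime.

set_propeller: D = 1.154 m, P = 1.494 m (p = P/D = 1.294627); state ← (V=0, rpm=0)
throttle_to(5198): rpm ← 5198
adjust_throttle(+783): rpm ← 5198 +783 = 5981
set_airspeed(36.7): V ← 36.7 m/s
adjust_airspeed(+10.96): V ← 36.7 +10.96 = 47.66 m/s
adjust_airspeed(-5.7): V ← 47.66 -5.7 = 41.96 m/s
adjust_throttle(-157): rpm ← 5981 -157 = 5824
adjust_airspeed(-5.86): V ← 41.96 -5.86 = 36.1 m/s
final state: V = 36.1 m/s, rpm = 5824 → n = rpm/60 = 97.066667 rev/s
J = V / (n·D) = 36.1 / (97.066667 × 1.154) = 0.322278
regime bands: climb J<0.6473 | cruise [0.6473, 1.2946) | windmill J≥1.2946
J = 0.3223 → climb

J = 0.3223, regime = climb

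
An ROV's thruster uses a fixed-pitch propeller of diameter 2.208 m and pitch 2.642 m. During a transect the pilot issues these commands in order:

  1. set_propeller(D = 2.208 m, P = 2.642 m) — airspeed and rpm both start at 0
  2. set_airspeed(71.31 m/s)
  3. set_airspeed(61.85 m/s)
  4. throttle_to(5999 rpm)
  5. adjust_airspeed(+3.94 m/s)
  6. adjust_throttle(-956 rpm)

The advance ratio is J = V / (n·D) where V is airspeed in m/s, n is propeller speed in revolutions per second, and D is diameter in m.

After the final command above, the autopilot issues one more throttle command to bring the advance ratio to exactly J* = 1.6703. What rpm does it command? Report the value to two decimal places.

set_propeller: D = 2.208 m, P = 2.642 m (p = P/D = 1.196558); state ← (V=0, rpm=0)
set_airspeed(71.31): V ← 71.31 m/s
set_airspeed(61.85): V ← 61.85 m/s
throttle_to(5999): rpm ← 5999
adjust_airspeed(+3.94): V ← 61.85 +3.94 = 65.79 m/s
adjust_throttle(-956): rpm ← 5999 -956 = 5043
final state: V = 65.79 m/s, rpm = 5043 → n = rpm/60 = 84.050000 rev/s
target J* = 1.6703; solve J* = V/(n·D) for n: n = V/(J*·D) = 65.79/(1.6703 × 2.208) = 17.838829 rev/s
rpm = 60·n = 1070.329725

rpm = 1070.33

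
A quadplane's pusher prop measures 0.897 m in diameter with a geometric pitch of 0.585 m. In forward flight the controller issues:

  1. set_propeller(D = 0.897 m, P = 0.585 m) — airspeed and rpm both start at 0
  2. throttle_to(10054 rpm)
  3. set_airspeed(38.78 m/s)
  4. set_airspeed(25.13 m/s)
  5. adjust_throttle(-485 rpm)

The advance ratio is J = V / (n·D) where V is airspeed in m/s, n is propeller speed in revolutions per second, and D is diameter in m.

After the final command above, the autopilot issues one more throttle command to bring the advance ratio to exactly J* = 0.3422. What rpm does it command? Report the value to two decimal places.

set_propeller: D = 0.897 m, P = 0.585 m (p = P/D = 0.652174); state ← (V=0, rpm=0)
throttle_to(10054): rpm ← 10054
set_airspeed(38.78): V ← 38.78 m/s
set_airspeed(25.13): V ← 25.13 m/s
adjust_throttle(-485): rpm ← 10054 -485 = 9569
final state: V = 25.13 m/s, rpm = 9569 → n = rpm/60 = 159.483333 rev/s
target J* = 0.3422; solve J* = V/(n·D) for n: n = V/(J*·D) = 25.13/(0.3422 × 0.897) = 81.869105 rev/s
rpm = 60·n = 4912.146274

rpm = 4912.15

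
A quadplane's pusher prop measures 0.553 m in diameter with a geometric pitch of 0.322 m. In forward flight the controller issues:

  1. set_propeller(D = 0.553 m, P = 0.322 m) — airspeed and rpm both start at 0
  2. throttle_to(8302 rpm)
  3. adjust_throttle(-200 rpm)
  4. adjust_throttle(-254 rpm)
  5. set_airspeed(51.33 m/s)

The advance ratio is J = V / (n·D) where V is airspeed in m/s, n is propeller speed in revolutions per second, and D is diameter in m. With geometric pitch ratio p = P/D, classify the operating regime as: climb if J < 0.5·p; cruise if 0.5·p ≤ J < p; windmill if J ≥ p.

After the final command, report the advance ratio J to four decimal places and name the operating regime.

J = 0.7096, regime = windmill

set_propeller: D = 0.553 m, P = 0.322 m (p = P/D = 0.582278); state ← (V=0, rpm=0)
throttle_to(8302): rpm ← 8302
adjust_throttle(-200): rpm ← 8302 -200 = 8102
adjust_throttle(-254): rpm ← 8102 -254 = 7848
set_airspeed(51.33): V ← 51.33 m/s
final state: V = 51.33 m/s, rpm = 7848 → n = rpm/60 = 130.800000 rev/s
J = V / (n·D) = 51.33 / (130.800000 × 0.553) = 0.709640
regime bands: climb J<0.2911 | cruise [0.2911, 0.5823) | windmill J≥0.5823
J = 0.7096 → windmill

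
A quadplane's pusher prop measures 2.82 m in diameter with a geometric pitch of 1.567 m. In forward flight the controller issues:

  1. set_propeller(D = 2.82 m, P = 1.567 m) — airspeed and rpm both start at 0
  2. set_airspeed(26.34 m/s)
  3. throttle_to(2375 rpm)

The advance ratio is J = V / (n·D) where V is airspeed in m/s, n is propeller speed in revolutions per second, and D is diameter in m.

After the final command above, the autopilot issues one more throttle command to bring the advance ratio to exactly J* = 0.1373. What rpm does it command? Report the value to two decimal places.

set_propeller: D = 2.82 m, P = 1.567 m (p = P/D = 0.555674); state ← (V=0, rpm=0)
set_airspeed(26.34): V ← 26.34 m/s
throttle_to(2375): rpm ← 2375
final state: V = 26.34 m/s, rpm = 2375 → n = rpm/60 = 39.583333 rev/s
target J* = 0.1373; solve J* = V/(n·D) for n: n = V/(J*·D) = 26.34/(0.1373 × 2.82) = 68.029319 rev/s
rpm = 60·n = 4081.759155

rpm = 4081.76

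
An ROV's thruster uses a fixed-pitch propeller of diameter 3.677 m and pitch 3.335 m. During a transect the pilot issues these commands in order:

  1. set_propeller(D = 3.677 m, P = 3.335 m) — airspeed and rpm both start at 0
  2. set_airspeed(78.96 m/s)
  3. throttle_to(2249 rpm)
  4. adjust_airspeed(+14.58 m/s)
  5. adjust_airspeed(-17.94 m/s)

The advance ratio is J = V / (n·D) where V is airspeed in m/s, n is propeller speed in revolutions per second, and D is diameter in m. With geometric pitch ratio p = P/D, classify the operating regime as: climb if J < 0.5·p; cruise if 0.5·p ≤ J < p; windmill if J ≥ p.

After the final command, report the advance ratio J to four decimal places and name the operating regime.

J = 0.5485, regime = cruise

set_propeller: D = 3.677 m, P = 3.335 m (p = P/D = 0.906989); state ← (V=0, rpm=0)
set_airspeed(78.96): V ← 78.96 m/s
throttle_to(2249): rpm ← 2249
adjust_airspeed(+14.58): V ← 78.96 +14.58 = 93.54 m/s
adjust_airspeed(-17.94): V ← 93.54 -17.94 = 75.6 m/s
final state: V = 75.6 m/s, rpm = 2249 → n = rpm/60 = 37.483333 rev/s
J = V / (n·D) = 75.6 / (37.483333 × 3.677) = 0.548517
regime bands: climb J<0.4535 | cruise [0.4535, 0.9070) | windmill J≥0.9070
J = 0.5485 → cruise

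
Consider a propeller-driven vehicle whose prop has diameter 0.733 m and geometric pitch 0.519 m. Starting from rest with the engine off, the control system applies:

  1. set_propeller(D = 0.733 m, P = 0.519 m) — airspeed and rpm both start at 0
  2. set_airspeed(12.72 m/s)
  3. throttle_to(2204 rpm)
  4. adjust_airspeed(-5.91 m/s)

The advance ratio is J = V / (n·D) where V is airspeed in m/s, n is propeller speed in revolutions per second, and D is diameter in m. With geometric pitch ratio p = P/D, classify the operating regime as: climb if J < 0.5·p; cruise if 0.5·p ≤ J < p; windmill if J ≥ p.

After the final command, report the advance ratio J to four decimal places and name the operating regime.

J = 0.2529, regime = climb

set_propeller: D = 0.733 m, P = 0.519 m (p = P/D = 0.708049); state ← (V=0, rpm=0)
set_airspeed(12.72): V ← 12.72 m/s
throttle_to(2204): rpm ← 2204
adjust_airspeed(-5.91): V ← 12.72 -5.91 = 6.81 m/s
final state: V = 6.81 m/s, rpm = 2204 → n = rpm/60 = 36.733333 rev/s
J = V / (n·D) = 6.81 / (36.733333 × 0.733) = 0.252920
regime bands: climb J<0.3540 | cruise [0.3540, 0.7080) | windmill J≥0.7080
J = 0.2529 → climb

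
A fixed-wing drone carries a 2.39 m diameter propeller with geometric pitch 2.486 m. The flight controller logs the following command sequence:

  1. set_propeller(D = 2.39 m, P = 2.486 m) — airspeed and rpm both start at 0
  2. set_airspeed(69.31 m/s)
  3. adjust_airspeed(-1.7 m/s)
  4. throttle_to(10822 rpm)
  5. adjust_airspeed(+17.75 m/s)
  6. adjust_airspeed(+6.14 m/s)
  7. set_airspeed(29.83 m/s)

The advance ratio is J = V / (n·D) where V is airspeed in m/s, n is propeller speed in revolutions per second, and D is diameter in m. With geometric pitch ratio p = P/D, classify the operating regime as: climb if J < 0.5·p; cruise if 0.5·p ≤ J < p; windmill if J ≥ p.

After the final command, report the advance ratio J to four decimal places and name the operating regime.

set_propeller: D = 2.39 m, P = 2.486 m (p = P/D = 1.040167); state ← (V=0, rpm=0)
set_airspeed(69.31): V ← 69.31 m/s
adjust_airspeed(-1.7): V ← 69.31 -1.7 = 67.61 m/s
throttle_to(10822): rpm ← 10822
adjust_airspeed(+17.75): V ← 67.61 +17.75 = 85.36 m/s
adjust_airspeed(+6.14): V ← 85.36 +6.14 = 91.5 m/s
set_airspeed(29.83): V ← 29.83 m/s
final state: V = 29.83 m/s, rpm = 10822 → n = rpm/60 = 180.366667 rev/s
J = V / (n·D) = 29.83 / (180.366667 × 2.39) = 0.069199
regime bands: climb J<0.5201 | cruise [0.5201, 1.0402) | windmill J≥1.0402
J = 0.0692 → climb

J = 0.0692, regime = climb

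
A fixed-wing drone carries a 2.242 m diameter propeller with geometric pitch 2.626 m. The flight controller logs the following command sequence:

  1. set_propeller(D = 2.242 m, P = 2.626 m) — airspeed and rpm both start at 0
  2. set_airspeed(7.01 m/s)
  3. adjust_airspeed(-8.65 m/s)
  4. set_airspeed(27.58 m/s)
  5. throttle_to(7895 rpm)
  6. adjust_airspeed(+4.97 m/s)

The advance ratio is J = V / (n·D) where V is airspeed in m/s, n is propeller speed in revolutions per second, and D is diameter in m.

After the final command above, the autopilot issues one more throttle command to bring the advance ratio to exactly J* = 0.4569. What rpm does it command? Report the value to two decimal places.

set_propeller: D = 2.242 m, P = 2.626 m (p = P/D = 1.171276); state ← (V=0, rpm=0)
set_airspeed(7.01): V ← 7.01 m/s
adjust_airspeed(-8.65): V ← 7.01 -8.65 = -1.64 m/s
set_airspeed(27.58): V ← 27.58 m/s
throttle_to(7895): rpm ← 7895
adjust_airspeed(+4.97): V ← 27.58 +4.97 = 32.55 m/s
final state: V = 32.55 m/s, rpm = 7895 → n = rpm/60 = 131.583333 rev/s
target J* = 0.4569; solve J* = V/(n·D) for n: n = V/(J*·D) = 32.55/(0.4569 × 2.242) = 31.775634 rev/s
rpm = 60·n = 1906.538049

rpm = 1906.54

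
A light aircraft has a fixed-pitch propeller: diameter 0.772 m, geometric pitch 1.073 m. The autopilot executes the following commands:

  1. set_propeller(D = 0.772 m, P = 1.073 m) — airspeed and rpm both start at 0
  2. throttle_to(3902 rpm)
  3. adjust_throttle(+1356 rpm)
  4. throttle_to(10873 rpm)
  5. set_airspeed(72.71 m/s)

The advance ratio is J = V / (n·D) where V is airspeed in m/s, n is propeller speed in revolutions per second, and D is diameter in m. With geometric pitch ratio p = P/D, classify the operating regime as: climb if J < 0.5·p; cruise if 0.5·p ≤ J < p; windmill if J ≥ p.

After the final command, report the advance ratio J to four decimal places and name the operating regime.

set_propeller: D = 0.772 m, P = 1.073 m (p = P/D = 1.389896); state ← (V=0, rpm=0)
throttle_to(3902): rpm ← 3902
adjust_throttle(+1356): rpm ← 3902 +1356 = 5258
throttle_to(10873): rpm ← 10873
set_airspeed(72.71): V ← 72.71 m/s
final state: V = 72.71 m/s, rpm = 10873 → n = rpm/60 = 181.216667 rev/s
J = V / (n·D) = 72.71 / (181.216667 × 0.772) = 0.519731
regime bands: climb J<0.6949 | cruise [0.6949, 1.3899) | windmill J≥1.3899
J = 0.5197 → climb

J = 0.5197, regime = climb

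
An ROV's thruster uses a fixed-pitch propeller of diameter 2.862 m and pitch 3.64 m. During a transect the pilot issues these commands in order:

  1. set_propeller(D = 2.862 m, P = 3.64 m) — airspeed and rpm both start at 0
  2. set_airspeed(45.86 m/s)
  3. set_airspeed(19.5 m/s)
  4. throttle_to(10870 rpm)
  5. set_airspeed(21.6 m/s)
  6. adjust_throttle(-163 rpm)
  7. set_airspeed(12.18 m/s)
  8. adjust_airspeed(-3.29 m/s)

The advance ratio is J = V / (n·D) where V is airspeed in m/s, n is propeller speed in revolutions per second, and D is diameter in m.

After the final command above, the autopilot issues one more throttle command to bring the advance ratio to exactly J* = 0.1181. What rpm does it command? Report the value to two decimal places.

set_propeller: D = 2.862 m, P = 3.64 m (p = P/D = 1.271838); state ← (V=0, rpm=0)
set_airspeed(45.86): V ← 45.86 m/s
set_airspeed(19.5): V ← 19.5 m/s
throttle_to(10870): rpm ← 10870
set_airspeed(21.6): V ← 21.6 m/s
adjust_throttle(-163): rpm ← 10870 -163 = 10707
set_airspeed(12.18): V ← 12.18 m/s
adjust_airspeed(-3.29): V ← 12.18 -3.29 = 8.89 m/s
final state: V = 8.89 m/s, rpm = 10707 → n = rpm/60 = 178.450000 rev/s
target J* = 0.1181; solve J* = V/(n·D) for n: n = V/(J*·D) = 8.89/(0.1181 × 2.862) = 26.301604 rev/s
rpm = 60·n = 1578.096237

rpm = 1578.10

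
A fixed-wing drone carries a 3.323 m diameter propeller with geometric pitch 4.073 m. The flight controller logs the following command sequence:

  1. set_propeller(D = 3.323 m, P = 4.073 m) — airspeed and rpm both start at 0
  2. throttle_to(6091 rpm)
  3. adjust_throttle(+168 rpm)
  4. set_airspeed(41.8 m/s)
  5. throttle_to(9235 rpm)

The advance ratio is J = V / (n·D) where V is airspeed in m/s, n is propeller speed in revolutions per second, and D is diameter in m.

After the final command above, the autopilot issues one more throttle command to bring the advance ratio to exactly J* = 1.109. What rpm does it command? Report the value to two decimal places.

set_propeller: D = 3.323 m, P = 4.073 m (p = P/D = 1.225700); state ← (V=0, rpm=0)
throttle_to(6091): rpm ← 6091
adjust_throttle(+168): rpm ← 6091 +168 = 6259
set_airspeed(41.8): V ← 41.8 m/s
throttle_to(9235): rpm ← 9235
final state: V = 41.8 m/s, rpm = 9235 → n = rpm/60 = 153.916667 rev/s
target J* = 1.109; solve J* = V/(n·D) for n: n = V/(J*·D) = 41.8/(1.109 × 3.323) = 11.342646 rev/s
rpm = 60·n = 680.558785

rpm = 680.56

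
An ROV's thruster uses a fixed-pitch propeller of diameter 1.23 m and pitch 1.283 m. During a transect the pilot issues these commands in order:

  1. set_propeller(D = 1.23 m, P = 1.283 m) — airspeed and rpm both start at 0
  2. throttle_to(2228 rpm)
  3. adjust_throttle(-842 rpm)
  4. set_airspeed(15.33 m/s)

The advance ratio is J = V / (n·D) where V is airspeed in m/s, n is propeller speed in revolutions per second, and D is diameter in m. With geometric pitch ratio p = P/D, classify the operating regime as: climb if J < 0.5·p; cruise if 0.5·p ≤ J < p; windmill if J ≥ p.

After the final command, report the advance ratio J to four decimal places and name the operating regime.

set_propeller: D = 1.23 m, P = 1.283 m (p = P/D = 1.043089); state ← (V=0, rpm=0)
throttle_to(2228): rpm ← 2228
adjust_throttle(-842): rpm ← 2228 -842 = 1386
set_airspeed(15.33): V ← 15.33 m/s
final state: V = 15.33 m/s, rpm = 1386 → n = rpm/60 = 23.100000 rev/s
J = V / (n·D) = 15.33 / (23.100000 × 1.23) = 0.539542
regime bands: climb J<0.5215 | cruise [0.5215, 1.0431) | windmill J≥1.0431
J = 0.5395 → cruise

J = 0.5395, regime = cruise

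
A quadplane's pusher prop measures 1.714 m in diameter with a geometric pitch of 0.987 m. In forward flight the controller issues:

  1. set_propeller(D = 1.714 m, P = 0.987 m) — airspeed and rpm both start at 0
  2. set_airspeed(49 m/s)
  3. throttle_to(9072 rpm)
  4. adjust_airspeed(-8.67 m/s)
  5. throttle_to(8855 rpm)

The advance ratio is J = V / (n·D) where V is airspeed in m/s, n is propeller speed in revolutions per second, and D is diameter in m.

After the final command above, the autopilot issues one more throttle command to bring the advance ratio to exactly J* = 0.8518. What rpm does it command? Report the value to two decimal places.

rpm = 1657.41

set_propeller: D = 1.714 m, P = 0.987 m (p = P/D = 0.575846); state ← (V=0, rpm=0)
set_airspeed(49): V ← 49 m/s
throttle_to(9072): rpm ← 9072
adjust_airspeed(-8.67): V ← 49 -8.67 = 40.33 m/s
throttle_to(8855): rpm ← 8855
final state: V = 40.33 m/s, rpm = 8855 → n = rpm/60 = 147.583333 rev/s
target J* = 0.8518; solve J* = V/(n·D) for n: n = V/(J*·D) = 40.33/(0.8518 × 1.714) = 27.623568 rev/s
rpm = 60·n = 1657.414061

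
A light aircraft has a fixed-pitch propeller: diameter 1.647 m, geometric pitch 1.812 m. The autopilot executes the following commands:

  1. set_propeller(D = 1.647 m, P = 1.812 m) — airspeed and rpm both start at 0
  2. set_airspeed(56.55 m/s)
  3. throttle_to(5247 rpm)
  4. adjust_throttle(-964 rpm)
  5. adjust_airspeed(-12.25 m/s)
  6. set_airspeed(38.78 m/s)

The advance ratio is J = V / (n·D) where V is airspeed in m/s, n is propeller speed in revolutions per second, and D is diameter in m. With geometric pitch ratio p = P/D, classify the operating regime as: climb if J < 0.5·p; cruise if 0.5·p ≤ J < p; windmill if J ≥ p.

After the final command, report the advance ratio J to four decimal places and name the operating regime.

set_propeller: D = 1.647 m, P = 1.812 m (p = P/D = 1.100182); state ← (V=0, rpm=0)
set_airspeed(56.55): V ← 56.55 m/s
throttle_to(5247): rpm ← 5247
adjust_throttle(-964): rpm ← 5247 -964 = 4283
adjust_airspeed(-12.25): V ← 56.55 -12.25 = 44.3 m/s
set_airspeed(38.78): V ← 38.78 m/s
final state: V = 38.78 m/s, rpm = 4283 → n = rpm/60 = 71.383333 rev/s
J = V / (n·D) = 38.78 / (71.383333 × 1.647) = 0.329851
regime bands: climb J<0.5501 | cruise [0.5501, 1.1002) | windmill J≥1.1002
J = 0.3299 → climb

J = 0.3299, regime = climb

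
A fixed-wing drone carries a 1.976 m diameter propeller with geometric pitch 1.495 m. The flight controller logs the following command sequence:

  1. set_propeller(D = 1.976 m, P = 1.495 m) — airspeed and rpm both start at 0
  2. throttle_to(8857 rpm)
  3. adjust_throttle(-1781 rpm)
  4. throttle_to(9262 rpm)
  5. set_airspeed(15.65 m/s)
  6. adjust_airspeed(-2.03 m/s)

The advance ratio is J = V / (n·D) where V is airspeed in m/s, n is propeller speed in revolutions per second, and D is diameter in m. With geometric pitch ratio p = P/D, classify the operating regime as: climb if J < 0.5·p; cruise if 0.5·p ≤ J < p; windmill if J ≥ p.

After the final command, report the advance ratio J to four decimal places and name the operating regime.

set_propeller: D = 1.976 m, P = 1.495 m (p = P/D = 0.756579); state ← (V=0, rpm=0)
throttle_to(8857): rpm ← 8857
adjust_throttle(-1781): rpm ← 8857 -1781 = 7076
throttle_to(9262): rpm ← 9262
set_airspeed(15.65): V ← 15.65 m/s
adjust_airspeed(-2.03): V ← 15.65 -2.03 = 13.62 m/s
final state: V = 13.62 m/s, rpm = 9262 → n = rpm/60 = 154.366667 rev/s
J = V / (n·D) = 13.62 / (154.366667 × 1.976) = 0.044652
regime bands: climb J<0.3783 | cruise [0.3783, 0.7566) | windmill J≥0.7566
J = 0.0447 → climb

J = 0.0447, regime = climb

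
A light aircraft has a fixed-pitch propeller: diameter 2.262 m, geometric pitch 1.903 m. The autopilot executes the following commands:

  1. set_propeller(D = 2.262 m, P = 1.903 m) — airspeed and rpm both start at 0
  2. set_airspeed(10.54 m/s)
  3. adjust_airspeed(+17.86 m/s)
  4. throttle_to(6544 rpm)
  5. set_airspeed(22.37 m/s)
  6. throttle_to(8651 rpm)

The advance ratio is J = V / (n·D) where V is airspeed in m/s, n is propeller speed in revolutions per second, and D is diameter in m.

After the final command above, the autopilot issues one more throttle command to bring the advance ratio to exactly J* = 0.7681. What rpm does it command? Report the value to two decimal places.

set_propeller: D = 2.262 m, P = 1.903 m (p = P/D = 0.841291); state ← (V=0, rpm=0)
set_airspeed(10.54): V ← 10.54 m/s
adjust_airspeed(+17.86): V ← 10.54 +17.86 = 28.4 m/s
throttle_to(6544): rpm ← 6544
set_airspeed(22.37): V ← 22.37 m/s
throttle_to(8651): rpm ← 8651
final state: V = 22.37 m/s, rpm = 8651 → n = rpm/60 = 144.183333 rev/s
target J* = 0.7681; solve J* = V/(n·D) for n: n = V/(J*·D) = 22.37/(0.7681 × 2.262) = 12.875248 rev/s
rpm = 60·n = 772.514907

rpm = 772.51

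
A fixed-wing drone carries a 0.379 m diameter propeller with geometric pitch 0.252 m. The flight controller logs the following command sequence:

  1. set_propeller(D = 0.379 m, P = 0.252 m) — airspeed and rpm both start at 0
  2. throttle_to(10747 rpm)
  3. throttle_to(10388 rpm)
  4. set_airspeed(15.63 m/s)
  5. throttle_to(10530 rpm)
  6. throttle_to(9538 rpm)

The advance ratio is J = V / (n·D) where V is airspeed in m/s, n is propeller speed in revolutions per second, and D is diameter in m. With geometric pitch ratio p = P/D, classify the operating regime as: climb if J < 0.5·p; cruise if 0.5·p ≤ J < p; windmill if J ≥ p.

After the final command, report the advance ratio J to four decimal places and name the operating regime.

J = 0.2594, regime = climb

set_propeller: D = 0.379 m, P = 0.252 m (p = P/D = 0.664908); state ← (V=0, rpm=0)
throttle_to(10747): rpm ← 10747
throttle_to(10388): rpm ← 10388
set_airspeed(15.63): V ← 15.63 m/s
throttle_to(10530): rpm ← 10530
throttle_to(9538): rpm ← 9538
final state: V = 15.63 m/s, rpm = 9538 → n = rpm/60 = 158.966667 rev/s
J = V / (n·D) = 15.63 / (158.966667 × 0.379) = 0.259426
regime bands: climb J<0.3325 | cruise [0.3325, 0.6649) | windmill J≥0.6649
J = 0.2594 → climb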